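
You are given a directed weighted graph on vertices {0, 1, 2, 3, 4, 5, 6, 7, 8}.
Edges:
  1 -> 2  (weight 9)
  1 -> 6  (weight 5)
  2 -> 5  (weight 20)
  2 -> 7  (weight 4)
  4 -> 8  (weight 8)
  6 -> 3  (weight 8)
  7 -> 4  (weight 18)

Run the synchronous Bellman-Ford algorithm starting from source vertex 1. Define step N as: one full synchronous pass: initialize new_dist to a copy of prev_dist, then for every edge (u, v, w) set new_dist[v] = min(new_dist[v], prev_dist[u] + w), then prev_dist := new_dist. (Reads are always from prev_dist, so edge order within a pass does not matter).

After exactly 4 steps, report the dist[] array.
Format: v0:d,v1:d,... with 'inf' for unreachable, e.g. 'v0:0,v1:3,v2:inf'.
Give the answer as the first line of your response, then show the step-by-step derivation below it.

v0:inf,v1:0,v2:9,v3:13,v4:31,v5:29,v6:5,v7:13,v8:39

step 1: dist = v0:inf,v1:0,v2:9,v3:inf,v4:inf,v5:inf,v6:5,v7:inf,v8:inf
step 2: dist = v0:inf,v1:0,v2:9,v3:13,v4:inf,v5:29,v6:5,v7:13,v8:inf
step 3: dist = v0:inf,v1:0,v2:9,v3:13,v4:31,v5:29,v6:5,v7:13,v8:inf
step 4: dist = v0:inf,v1:0,v2:9,v3:13,v4:31,v5:29,v6:5,v7:13,v8:39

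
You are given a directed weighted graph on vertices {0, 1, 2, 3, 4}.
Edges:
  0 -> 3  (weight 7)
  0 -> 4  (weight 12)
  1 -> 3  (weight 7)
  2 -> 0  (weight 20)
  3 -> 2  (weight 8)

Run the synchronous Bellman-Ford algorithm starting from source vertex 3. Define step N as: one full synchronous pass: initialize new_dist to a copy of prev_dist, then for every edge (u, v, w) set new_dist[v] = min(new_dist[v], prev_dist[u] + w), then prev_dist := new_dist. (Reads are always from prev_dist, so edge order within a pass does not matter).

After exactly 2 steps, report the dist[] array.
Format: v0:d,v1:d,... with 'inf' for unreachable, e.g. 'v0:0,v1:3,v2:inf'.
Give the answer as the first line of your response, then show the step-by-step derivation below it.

v0:28,v1:inf,v2:8,v3:0,v4:inf

step 1: dist = v0:inf,v1:inf,v2:8,v3:0,v4:inf
step 2: dist = v0:28,v1:inf,v2:8,v3:0,v4:inf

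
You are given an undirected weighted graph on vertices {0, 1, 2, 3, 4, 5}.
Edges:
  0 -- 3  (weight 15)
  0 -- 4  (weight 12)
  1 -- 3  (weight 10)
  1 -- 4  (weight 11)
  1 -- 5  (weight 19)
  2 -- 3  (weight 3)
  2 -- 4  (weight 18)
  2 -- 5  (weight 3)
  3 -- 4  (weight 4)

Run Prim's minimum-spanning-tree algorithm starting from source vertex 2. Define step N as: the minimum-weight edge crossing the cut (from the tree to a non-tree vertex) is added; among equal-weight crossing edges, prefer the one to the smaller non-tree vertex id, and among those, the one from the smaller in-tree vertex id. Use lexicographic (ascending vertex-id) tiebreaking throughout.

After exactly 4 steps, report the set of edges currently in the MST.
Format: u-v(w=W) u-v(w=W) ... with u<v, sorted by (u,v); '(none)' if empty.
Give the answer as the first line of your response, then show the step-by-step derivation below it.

1-3(w=10) 2-3(w=3) 2-5(w=3) 3-4(w=4)

step 1: add edge 2-3 (w=3); MST = {2-3(w=3)}
step 2: add edge 2-5 (w=3); MST = {2-3(w=3) 2-5(w=3)}
step 3: add edge 3-4 (w=4); MST = {2-3(w=3) 2-5(w=3) 3-4(w=4)}
step 4: add edge 1-3 (w=10); MST = {1-3(w=10) 2-3(w=3) 2-5(w=3) 3-4(w=4)}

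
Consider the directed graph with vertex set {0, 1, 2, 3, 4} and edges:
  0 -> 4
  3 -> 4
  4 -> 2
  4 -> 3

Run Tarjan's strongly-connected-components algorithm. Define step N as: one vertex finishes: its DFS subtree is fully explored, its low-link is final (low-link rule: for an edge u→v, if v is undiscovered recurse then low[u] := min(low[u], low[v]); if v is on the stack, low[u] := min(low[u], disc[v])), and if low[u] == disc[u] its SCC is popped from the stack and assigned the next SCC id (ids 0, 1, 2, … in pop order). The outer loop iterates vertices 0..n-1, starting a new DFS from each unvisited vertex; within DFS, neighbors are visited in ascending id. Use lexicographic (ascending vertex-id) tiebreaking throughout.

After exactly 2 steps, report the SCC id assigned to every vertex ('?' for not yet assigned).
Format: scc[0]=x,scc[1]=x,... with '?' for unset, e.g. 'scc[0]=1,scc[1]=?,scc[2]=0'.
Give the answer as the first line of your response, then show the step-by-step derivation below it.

scc[0]=?,scc[1]=?,scc[2]=0,scc[3]=?,scc[4]=?

step 1: low=(low[0]=0,low[1]=?,low[2]=2,low[3]=?,low[4]=1); scc=(scc[0]=?,scc[1]=?,scc[2]=0,scc[3]=?,scc[4]=?)
step 2: low=(low[0]=0,low[1]=?,low[2]=2,low[3]=1,low[4]=1); scc=(scc[0]=?,scc[1]=?,scc[2]=0,scc[3]=?,scc[4]=?)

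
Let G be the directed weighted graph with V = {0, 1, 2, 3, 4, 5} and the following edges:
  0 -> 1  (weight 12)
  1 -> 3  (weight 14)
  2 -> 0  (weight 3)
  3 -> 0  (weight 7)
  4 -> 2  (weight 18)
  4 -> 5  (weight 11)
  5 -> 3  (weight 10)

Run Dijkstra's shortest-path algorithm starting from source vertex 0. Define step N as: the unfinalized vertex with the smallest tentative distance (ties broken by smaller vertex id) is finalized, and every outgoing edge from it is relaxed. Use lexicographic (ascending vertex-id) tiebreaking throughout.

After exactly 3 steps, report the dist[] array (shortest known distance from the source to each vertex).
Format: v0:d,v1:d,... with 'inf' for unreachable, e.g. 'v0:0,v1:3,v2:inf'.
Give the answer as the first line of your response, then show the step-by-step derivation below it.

v0:0,v1:12,v2:inf,v3:26,v4:inf,v5:inf

step 1: dist = v0:0,v1:12,v2:inf,v3:inf,v4:inf,v5:inf
step 2: dist = v0:0,v1:12,v2:inf,v3:26,v4:inf,v5:inf
step 3: dist = v0:0,v1:12,v2:inf,v3:26,v4:inf,v5:inf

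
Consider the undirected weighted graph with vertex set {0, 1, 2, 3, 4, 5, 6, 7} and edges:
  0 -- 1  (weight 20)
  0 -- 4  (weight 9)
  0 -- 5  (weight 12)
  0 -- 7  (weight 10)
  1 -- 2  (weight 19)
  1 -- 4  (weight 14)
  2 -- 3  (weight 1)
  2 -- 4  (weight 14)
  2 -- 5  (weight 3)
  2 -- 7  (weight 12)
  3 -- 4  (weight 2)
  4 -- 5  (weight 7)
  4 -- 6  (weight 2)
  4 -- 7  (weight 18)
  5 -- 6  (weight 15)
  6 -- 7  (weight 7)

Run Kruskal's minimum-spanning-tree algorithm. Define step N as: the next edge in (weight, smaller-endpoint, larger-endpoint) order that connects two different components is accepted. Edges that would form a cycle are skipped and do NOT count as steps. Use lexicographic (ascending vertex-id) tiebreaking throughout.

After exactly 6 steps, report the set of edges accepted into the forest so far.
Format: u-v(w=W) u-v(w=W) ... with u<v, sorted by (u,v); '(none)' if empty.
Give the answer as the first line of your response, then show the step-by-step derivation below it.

0-4(w=9) 2-3(w=1) 2-5(w=3) 3-4(w=2) 4-6(w=2) 6-7(w=7)

step 1: add edge 2-3 (w=1); MST = {2-3(w=1)}
step 2: add edge 3-4 (w=2); MST = {2-3(w=1) 3-4(w=2)}
step 3: add edge 4-6 (w=2); MST = {2-3(w=1) 3-4(w=2) 4-6(w=2)}
step 4: add edge 2-5 (w=3); MST = {2-3(w=1) 2-5(w=3) 3-4(w=2) 4-6(w=2)}
step 5: add edge 6-7 (w=7); MST = {2-3(w=1) 2-5(w=3) 3-4(w=2) 4-6(w=2) 6-7(w=7)}
step 6: add edge 0-4 (w=9); MST = {0-4(w=9) 2-3(w=1) 2-5(w=3) 3-4(w=2) 4-6(w=2) 6-7(w=7)}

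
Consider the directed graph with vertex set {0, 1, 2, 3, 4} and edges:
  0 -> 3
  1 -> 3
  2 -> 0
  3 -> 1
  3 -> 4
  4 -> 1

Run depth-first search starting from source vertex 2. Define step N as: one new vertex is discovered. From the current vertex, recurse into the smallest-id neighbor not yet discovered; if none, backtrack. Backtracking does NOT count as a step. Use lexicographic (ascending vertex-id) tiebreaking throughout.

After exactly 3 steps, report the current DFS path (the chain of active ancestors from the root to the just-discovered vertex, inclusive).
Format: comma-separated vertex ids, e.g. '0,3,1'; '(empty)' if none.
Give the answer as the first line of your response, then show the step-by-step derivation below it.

2,0,3

step 1: discover 2; path=2; order=2
step 2: discover 0; path=2>0; order=2,0
step 3: discover 3; path=2>0>3; order=2,0,3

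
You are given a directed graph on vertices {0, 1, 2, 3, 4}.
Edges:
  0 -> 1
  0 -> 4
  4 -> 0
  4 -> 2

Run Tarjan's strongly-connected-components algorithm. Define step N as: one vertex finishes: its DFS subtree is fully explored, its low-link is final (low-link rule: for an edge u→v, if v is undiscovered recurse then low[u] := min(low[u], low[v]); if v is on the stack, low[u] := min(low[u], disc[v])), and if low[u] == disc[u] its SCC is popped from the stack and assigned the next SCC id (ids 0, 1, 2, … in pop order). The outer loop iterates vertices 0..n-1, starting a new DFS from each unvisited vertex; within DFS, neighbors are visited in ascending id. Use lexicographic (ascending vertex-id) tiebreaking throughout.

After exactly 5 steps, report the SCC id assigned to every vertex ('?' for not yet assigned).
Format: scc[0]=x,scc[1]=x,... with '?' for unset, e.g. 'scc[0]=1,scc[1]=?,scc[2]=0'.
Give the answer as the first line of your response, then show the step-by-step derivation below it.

scc[0]=2,scc[1]=0,scc[2]=1,scc[3]=3,scc[4]=2

step 1: low=(low[0]=0,low[1]=1,low[2]=?,low[3]=?,low[4]=?); scc=(scc[0]=?,scc[1]=0,scc[2]=?,scc[3]=?,scc[4]=?)
step 2: low=(low[0]=0,low[1]=1,low[2]=3,low[3]=?,low[4]=0); scc=(scc[0]=?,scc[1]=0,scc[2]=1,scc[3]=?,scc[4]=?)
step 3: low=(low[0]=0,low[1]=1,low[2]=3,low[3]=?,low[4]=0); scc=(scc[0]=?,scc[1]=0,scc[2]=1,scc[3]=?,scc[4]=?)
step 4: low=(low[0]=0,low[1]=1,low[2]=3,low[3]=?,low[4]=0); scc=(scc[0]=2,scc[1]=0,scc[2]=1,scc[3]=?,scc[4]=2)
step 5: low=(low[0]=0,low[1]=1,low[2]=3,low[3]=4,low[4]=0); scc=(scc[0]=2,scc[1]=0,scc[2]=1,scc[3]=3,scc[4]=2)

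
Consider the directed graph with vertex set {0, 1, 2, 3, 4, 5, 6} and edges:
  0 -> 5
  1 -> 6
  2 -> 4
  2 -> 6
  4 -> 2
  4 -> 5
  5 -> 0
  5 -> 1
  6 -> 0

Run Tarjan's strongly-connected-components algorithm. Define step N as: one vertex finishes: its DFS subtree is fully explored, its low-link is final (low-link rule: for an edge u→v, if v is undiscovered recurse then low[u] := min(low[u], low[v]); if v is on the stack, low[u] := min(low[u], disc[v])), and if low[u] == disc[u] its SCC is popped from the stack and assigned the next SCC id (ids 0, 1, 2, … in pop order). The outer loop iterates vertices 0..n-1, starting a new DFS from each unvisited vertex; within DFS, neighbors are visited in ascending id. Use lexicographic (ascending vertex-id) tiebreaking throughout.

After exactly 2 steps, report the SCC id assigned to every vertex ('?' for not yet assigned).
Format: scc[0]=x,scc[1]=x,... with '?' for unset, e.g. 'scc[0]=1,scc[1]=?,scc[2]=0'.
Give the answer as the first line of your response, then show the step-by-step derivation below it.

scc[0]=?,scc[1]=?,scc[2]=?,scc[3]=?,scc[4]=?,scc[5]=?,scc[6]=?

step 1: low=(low[0]=0,low[1]=2,low[2]=?,low[3]=?,low[4]=?,low[5]=0,low[6]=0); scc=(scc[0]=?,scc[1]=?,scc[2]=?,scc[3]=?,scc[4]=?,scc[5]=?,scc[6]=?)
step 2: low=(low[0]=0,low[1]=0,low[2]=?,low[3]=?,low[4]=?,low[5]=0,low[6]=0); scc=(scc[0]=?,scc[1]=?,scc[2]=?,scc[3]=?,scc[4]=?,scc[5]=?,scc[6]=?)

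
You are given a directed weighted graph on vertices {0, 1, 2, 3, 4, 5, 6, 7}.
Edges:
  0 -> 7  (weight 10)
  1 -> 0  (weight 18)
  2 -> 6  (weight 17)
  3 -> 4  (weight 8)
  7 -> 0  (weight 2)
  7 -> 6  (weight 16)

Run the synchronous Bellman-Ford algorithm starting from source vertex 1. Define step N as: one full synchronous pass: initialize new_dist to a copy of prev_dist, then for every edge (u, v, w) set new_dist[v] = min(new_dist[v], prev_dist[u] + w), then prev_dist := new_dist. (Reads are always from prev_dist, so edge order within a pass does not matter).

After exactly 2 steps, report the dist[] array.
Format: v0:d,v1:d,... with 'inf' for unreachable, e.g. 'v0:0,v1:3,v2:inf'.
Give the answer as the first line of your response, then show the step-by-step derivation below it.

v0:18,v1:0,v2:inf,v3:inf,v4:inf,v5:inf,v6:inf,v7:28

step 1: dist = v0:18,v1:0,v2:inf,v3:inf,v4:inf,v5:inf,v6:inf,v7:inf
step 2: dist = v0:18,v1:0,v2:inf,v3:inf,v4:inf,v5:inf,v6:inf,v7:28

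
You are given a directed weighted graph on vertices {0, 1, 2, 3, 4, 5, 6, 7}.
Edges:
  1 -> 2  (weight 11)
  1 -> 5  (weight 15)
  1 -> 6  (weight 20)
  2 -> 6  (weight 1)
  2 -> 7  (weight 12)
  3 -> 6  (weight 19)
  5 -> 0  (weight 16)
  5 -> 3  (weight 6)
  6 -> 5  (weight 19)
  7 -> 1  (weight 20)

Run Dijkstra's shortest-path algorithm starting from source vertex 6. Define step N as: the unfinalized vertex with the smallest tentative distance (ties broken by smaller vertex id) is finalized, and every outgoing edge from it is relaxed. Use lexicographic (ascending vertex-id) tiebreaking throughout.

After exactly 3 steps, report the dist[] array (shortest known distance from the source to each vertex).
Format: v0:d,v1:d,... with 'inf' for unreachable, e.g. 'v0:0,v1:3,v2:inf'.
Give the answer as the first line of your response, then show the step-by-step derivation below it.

v0:35,v1:inf,v2:inf,v3:25,v4:inf,v5:19,v6:0,v7:inf

step 1: dist = v0:inf,v1:inf,v2:inf,v3:inf,v4:inf,v5:19,v6:0,v7:inf
step 2: dist = v0:35,v1:inf,v2:inf,v3:25,v4:inf,v5:19,v6:0,v7:inf
step 3: dist = v0:35,v1:inf,v2:inf,v3:25,v4:inf,v5:19,v6:0,v7:inf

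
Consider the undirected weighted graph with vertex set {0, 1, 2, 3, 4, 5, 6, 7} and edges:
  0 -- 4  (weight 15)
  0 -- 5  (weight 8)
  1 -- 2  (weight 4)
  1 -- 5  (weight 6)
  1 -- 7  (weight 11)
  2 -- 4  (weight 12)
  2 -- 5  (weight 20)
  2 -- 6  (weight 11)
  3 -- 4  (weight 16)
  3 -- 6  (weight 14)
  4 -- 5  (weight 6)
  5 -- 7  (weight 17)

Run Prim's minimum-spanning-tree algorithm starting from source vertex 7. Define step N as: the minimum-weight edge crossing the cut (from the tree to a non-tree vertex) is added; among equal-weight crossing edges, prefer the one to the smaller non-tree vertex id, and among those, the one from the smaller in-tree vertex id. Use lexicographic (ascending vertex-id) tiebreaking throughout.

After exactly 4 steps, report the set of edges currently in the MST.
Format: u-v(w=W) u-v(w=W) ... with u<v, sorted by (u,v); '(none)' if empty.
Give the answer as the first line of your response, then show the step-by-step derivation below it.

1-2(w=4) 1-5(w=6) 1-7(w=11) 4-5(w=6)

step 1: add edge 1-7 (w=11); MST = {1-7(w=11)}
step 2: add edge 1-2 (w=4); MST = {1-2(w=4) 1-7(w=11)}
step 3: add edge 1-5 (w=6); MST = {1-2(w=4) 1-5(w=6) 1-7(w=11)}
step 4: add edge 4-5 (w=6); MST = {1-2(w=4) 1-5(w=6) 1-7(w=11) 4-5(w=6)}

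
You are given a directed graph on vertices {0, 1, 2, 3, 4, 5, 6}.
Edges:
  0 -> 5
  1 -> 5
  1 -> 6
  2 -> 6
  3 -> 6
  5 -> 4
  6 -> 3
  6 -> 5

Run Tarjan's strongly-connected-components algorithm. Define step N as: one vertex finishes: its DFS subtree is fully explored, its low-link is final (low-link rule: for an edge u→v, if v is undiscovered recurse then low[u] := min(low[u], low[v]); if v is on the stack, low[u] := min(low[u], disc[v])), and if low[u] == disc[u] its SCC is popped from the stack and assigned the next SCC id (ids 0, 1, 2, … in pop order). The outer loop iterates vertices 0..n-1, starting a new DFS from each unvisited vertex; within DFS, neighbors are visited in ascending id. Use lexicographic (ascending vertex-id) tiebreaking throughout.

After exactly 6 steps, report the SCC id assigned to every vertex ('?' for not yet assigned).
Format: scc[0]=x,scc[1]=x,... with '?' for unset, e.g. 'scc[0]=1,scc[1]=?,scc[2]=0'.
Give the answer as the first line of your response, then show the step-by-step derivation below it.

scc[0]=2,scc[1]=4,scc[2]=?,scc[3]=3,scc[4]=0,scc[5]=1,scc[6]=3

step 1: low=(low[0]=0,low[1]=?,low[2]=?,low[3]=?,low[4]=2,low[5]=1,low[6]=?); scc=(scc[0]=?,scc[1]=?,scc[2]=?,scc[3]=?,scc[4]=0,scc[5]=?,scc[6]=?)
step 2: low=(low[0]=0,low[1]=?,low[2]=?,low[3]=?,low[4]=2,low[5]=1,low[6]=?); scc=(scc[0]=?,scc[1]=?,scc[2]=?,scc[3]=?,scc[4]=0,scc[5]=1,scc[6]=?)
step 3: low=(low[0]=0,low[1]=?,low[2]=?,low[3]=?,low[4]=2,low[5]=1,low[6]=?); scc=(scc[0]=2,scc[1]=?,scc[2]=?,scc[3]=?,scc[4]=0,scc[5]=1,scc[6]=?)
step 4: low=(low[0]=0,low[1]=3,low[2]=?,low[3]=4,low[4]=2,low[5]=1,low[6]=4); scc=(scc[0]=2,scc[1]=?,scc[2]=?,scc[3]=?,scc[4]=0,scc[5]=1,scc[6]=?)
step 5: low=(low[0]=0,low[1]=3,low[2]=?,low[3]=4,low[4]=2,low[5]=1,low[6]=4); scc=(scc[0]=2,scc[1]=?,scc[2]=?,scc[3]=3,scc[4]=0,scc[5]=1,scc[6]=3)
step 6: low=(low[0]=0,low[1]=3,low[2]=?,low[3]=4,low[4]=2,low[5]=1,low[6]=4); scc=(scc[0]=2,scc[1]=4,scc[2]=?,scc[3]=3,scc[4]=0,scc[5]=1,scc[6]=3)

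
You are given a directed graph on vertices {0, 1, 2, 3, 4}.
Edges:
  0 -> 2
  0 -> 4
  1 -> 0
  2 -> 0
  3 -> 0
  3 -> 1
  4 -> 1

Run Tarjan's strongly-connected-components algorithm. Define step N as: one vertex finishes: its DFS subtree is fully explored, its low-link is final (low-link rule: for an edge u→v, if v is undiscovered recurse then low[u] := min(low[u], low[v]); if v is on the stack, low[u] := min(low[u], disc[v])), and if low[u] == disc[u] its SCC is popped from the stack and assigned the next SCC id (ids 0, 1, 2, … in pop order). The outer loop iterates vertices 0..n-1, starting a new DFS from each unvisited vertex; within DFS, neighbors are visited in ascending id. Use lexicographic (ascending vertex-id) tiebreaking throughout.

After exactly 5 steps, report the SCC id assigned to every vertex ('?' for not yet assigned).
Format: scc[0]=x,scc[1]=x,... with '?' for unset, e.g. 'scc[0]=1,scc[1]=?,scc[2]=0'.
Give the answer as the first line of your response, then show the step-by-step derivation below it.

scc[0]=0,scc[1]=0,scc[2]=0,scc[3]=1,scc[4]=0

step 1: low=(low[0]=0,low[1]=?,low[2]=0,low[3]=?,low[4]=?); scc=(scc[0]=?,scc[1]=?,scc[2]=?,scc[3]=?,scc[4]=?)
step 2: low=(low[0]=0,low[1]=0,low[2]=0,low[3]=?,low[4]=2); scc=(scc[0]=?,scc[1]=?,scc[2]=?,scc[3]=?,scc[4]=?)
step 3: low=(low[0]=0,low[1]=0,low[2]=0,low[3]=?,low[4]=0); scc=(scc[0]=?,scc[1]=?,scc[2]=?,scc[3]=?,scc[4]=?)
step 4: low=(low[0]=0,low[1]=0,low[2]=0,low[3]=?,low[4]=0); scc=(scc[0]=0,scc[1]=0,scc[2]=0,scc[3]=?,scc[4]=0)
step 5: low=(low[0]=0,low[1]=0,low[2]=0,low[3]=4,low[4]=0); scc=(scc[0]=0,scc[1]=0,scc[2]=0,scc[3]=1,scc[4]=0)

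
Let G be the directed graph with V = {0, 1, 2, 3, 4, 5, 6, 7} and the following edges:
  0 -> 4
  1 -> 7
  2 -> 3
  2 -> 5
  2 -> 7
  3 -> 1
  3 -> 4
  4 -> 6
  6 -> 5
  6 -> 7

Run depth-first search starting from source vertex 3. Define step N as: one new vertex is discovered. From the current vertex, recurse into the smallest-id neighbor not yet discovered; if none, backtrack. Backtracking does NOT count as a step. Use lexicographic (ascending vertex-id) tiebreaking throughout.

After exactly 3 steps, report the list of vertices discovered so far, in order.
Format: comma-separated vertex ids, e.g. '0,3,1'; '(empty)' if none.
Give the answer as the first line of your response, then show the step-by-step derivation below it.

3,1,7

step 1: discover 3; path=3; order=3
step 2: discover 1; path=3>1; order=3,1
step 3: discover 7; path=3>1>7; order=3,1,7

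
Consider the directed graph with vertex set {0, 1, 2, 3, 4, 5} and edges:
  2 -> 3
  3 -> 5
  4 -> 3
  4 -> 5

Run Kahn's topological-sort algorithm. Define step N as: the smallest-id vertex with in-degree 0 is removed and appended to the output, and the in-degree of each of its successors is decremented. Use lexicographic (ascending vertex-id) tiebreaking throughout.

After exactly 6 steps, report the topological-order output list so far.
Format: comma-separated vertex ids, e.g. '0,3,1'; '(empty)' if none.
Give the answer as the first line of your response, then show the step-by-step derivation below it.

0,1,2,4,3,5

step 1: output 0; order=[0]; indeg=(0,0,0,2,0,2)
step 2: output 1; order=[0,1]; indeg=(0,0,0,2,0,2)
step 3: output 2; order=[0,1,2]; indeg=(0,0,0,1,0,2)
step 4: output 4; order=[0,1,2,4]; indeg=(0,0,0,0,0,1)
step 5: output 3; order=[0,1,2,4,3]; indeg=(0,0,0,0,0,0)
step 6: output 5; order=[0,1,2,4,3,5]; indeg=(0,0,0,0,0,0)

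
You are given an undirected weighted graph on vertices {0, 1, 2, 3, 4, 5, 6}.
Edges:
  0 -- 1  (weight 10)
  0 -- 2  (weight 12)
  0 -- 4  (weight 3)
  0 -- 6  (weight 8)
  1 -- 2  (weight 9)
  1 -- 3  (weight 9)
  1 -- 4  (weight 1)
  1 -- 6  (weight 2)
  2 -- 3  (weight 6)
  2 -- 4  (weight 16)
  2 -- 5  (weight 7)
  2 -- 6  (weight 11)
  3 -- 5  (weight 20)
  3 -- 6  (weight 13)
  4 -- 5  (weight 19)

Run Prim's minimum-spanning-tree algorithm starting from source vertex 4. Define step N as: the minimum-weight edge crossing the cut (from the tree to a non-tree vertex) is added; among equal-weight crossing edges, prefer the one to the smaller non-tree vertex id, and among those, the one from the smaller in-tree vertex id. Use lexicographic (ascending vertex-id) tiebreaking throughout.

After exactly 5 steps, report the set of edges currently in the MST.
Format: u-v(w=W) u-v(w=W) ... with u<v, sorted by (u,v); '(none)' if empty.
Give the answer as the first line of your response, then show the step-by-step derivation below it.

0-4(w=3) 1-2(w=9) 1-4(w=1) 1-6(w=2) 2-3(w=6)

step 1: add edge 1-4 (w=1); MST = {1-4(w=1)}
step 2: add edge 1-6 (w=2); MST = {1-4(w=1) 1-6(w=2)}
step 3: add edge 0-4 (w=3); MST = {0-4(w=3) 1-4(w=1) 1-6(w=2)}
step 4: add edge 1-2 (w=9); MST = {0-4(w=3) 1-2(w=9) 1-4(w=1) 1-6(w=2)}
step 5: add edge 2-3 (w=6); MST = {0-4(w=3) 1-2(w=9) 1-4(w=1) 1-6(w=2) 2-3(w=6)}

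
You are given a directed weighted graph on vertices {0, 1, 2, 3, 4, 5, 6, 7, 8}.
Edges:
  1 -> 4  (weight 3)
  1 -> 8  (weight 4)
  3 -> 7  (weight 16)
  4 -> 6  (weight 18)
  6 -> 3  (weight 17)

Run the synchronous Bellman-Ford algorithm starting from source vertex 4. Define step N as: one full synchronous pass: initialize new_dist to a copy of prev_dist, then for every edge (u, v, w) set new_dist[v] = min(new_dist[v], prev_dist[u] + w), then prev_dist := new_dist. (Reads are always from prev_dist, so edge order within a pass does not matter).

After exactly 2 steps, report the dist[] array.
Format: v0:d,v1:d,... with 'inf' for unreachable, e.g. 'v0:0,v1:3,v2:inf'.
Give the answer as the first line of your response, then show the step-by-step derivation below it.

v0:inf,v1:inf,v2:inf,v3:35,v4:0,v5:inf,v6:18,v7:inf,v8:inf

step 1: dist = v0:inf,v1:inf,v2:inf,v3:inf,v4:0,v5:inf,v6:18,v7:inf,v8:inf
step 2: dist = v0:inf,v1:inf,v2:inf,v3:35,v4:0,v5:inf,v6:18,v7:inf,v8:inf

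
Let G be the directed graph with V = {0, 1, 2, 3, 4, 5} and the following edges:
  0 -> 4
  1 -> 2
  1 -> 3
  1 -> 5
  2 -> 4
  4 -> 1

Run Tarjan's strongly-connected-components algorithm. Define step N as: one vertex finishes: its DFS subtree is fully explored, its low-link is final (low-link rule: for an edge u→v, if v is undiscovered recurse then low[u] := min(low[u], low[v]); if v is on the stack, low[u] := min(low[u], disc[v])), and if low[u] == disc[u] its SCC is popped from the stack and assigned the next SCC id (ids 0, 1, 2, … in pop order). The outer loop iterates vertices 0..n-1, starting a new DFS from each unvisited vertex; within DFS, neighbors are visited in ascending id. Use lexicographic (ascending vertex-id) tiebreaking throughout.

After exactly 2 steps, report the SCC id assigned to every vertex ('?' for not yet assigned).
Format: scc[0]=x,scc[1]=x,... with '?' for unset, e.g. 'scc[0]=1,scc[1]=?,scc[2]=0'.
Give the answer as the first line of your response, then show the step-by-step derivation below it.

scc[0]=?,scc[1]=?,scc[2]=?,scc[3]=0,scc[4]=?,scc[5]=?

step 1: low=(low[0]=0,low[1]=2,low[2]=1,low[3]=?,low[4]=1,low[5]=?); scc=(scc[0]=?,scc[1]=?,scc[2]=?,scc[3]=?,scc[4]=?,scc[5]=?)
step 2: low=(low[0]=0,low[1]=1,low[2]=1,low[3]=4,low[4]=1,low[5]=?); scc=(scc[0]=?,scc[1]=?,scc[2]=?,scc[3]=0,scc[4]=?,scc[5]=?)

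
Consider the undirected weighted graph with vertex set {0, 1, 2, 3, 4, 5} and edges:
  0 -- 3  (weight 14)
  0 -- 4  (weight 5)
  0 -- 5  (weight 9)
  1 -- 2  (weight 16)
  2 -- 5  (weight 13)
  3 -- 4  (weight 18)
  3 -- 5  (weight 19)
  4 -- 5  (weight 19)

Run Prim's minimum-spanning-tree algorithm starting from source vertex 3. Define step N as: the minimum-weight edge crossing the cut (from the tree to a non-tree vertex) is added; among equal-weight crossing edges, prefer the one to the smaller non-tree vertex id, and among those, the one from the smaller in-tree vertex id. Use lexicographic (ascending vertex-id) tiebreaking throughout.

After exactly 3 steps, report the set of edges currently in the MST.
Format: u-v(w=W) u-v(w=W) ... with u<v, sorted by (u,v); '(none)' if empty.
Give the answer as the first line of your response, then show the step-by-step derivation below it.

0-3(w=14) 0-4(w=5) 0-5(w=9)

step 1: add edge 0-3 (w=14); MST = {0-3(w=14)}
step 2: add edge 0-4 (w=5); MST = {0-3(w=14) 0-4(w=5)}
step 3: add edge 0-5 (w=9); MST = {0-3(w=14) 0-4(w=5) 0-5(w=9)}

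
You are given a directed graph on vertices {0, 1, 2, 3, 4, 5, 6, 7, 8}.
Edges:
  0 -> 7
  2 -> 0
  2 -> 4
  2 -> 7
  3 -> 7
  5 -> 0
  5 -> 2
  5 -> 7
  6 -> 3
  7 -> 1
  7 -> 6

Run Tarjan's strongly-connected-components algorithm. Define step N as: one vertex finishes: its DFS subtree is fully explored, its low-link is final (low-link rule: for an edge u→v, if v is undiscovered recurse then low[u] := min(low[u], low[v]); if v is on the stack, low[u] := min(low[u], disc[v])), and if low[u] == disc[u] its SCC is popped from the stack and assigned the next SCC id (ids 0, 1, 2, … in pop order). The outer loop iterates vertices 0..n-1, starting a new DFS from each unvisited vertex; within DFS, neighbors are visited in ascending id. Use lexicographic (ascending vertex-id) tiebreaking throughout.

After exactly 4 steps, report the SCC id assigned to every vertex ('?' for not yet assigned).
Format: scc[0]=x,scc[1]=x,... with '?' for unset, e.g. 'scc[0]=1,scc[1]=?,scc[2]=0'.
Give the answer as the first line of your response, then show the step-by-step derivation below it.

scc[0]=?,scc[1]=0,scc[2]=?,scc[3]=1,scc[4]=?,scc[5]=?,scc[6]=1,scc[7]=1,scc[8]=?

step 1: low=(low[0]=0,low[1]=2,low[2]=?,low[3]=?,low[4]=?,low[5]=?,low[6]=?,low[7]=1,low[8]=?); scc=(scc[0]=?,scc[1]=0,scc[2]=?,scc[3]=?,scc[4]=?,scc[5]=?,scc[6]=?,scc[7]=?,scc[8]=?)
step 2: low=(low[0]=0,low[1]=2,low[2]=?,low[3]=1,low[4]=?,low[5]=?,low[6]=3,low[7]=1,low[8]=?); scc=(scc[0]=?,scc[1]=0,scc[2]=?,scc[3]=?,scc[4]=?,scc[5]=?,scc[6]=?,scc[7]=?,scc[8]=?)
step 3: low=(low[0]=0,low[1]=2,low[2]=?,low[3]=1,low[4]=?,low[5]=?,low[6]=1,low[7]=1,low[8]=?); scc=(scc[0]=?,scc[1]=0,scc[2]=?,scc[3]=?,scc[4]=?,scc[5]=?,scc[6]=?,scc[7]=?,scc[8]=?)
step 4: low=(low[0]=0,low[1]=2,low[2]=?,low[3]=1,low[4]=?,low[5]=?,low[6]=1,low[7]=1,low[8]=?); scc=(scc[0]=?,scc[1]=0,scc[2]=?,scc[3]=1,scc[4]=?,scc[5]=?,scc[6]=1,scc[7]=1,scc[8]=?)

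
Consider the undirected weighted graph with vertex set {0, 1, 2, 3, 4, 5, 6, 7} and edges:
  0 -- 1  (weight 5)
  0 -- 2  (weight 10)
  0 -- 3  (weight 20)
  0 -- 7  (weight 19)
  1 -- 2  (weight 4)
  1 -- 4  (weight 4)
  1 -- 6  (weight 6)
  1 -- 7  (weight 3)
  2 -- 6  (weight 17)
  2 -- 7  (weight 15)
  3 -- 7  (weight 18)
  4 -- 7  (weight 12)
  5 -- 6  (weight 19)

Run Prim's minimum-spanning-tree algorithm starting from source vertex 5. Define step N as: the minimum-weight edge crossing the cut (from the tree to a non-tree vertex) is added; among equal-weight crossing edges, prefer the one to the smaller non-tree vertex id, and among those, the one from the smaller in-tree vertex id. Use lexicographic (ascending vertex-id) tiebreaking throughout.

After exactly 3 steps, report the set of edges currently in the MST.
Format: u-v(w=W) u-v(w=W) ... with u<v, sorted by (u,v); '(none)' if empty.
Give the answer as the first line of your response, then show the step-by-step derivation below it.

1-6(w=6) 1-7(w=3) 5-6(w=19)

step 1: add edge 5-6 (w=19); MST = {5-6(w=19)}
step 2: add edge 1-6 (w=6); MST = {1-6(w=6) 5-6(w=19)}
step 3: add edge 1-7 (w=3); MST = {1-6(w=6) 1-7(w=3) 5-6(w=19)}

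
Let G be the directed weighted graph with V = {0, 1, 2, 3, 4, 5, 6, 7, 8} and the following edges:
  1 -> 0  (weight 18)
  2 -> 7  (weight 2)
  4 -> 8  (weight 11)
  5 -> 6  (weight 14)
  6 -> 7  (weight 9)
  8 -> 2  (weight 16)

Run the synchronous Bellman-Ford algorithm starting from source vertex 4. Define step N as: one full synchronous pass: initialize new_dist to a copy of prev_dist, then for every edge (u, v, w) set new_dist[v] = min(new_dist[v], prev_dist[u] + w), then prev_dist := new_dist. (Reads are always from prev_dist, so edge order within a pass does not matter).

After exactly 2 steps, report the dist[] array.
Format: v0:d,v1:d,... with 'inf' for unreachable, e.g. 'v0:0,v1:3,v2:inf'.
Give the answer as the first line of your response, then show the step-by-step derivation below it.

v0:inf,v1:inf,v2:27,v3:inf,v4:0,v5:inf,v6:inf,v7:inf,v8:11

step 1: dist = v0:inf,v1:inf,v2:inf,v3:inf,v4:0,v5:inf,v6:inf,v7:inf,v8:11
step 2: dist = v0:inf,v1:inf,v2:27,v3:inf,v4:0,v5:inf,v6:inf,v7:inf,v8:11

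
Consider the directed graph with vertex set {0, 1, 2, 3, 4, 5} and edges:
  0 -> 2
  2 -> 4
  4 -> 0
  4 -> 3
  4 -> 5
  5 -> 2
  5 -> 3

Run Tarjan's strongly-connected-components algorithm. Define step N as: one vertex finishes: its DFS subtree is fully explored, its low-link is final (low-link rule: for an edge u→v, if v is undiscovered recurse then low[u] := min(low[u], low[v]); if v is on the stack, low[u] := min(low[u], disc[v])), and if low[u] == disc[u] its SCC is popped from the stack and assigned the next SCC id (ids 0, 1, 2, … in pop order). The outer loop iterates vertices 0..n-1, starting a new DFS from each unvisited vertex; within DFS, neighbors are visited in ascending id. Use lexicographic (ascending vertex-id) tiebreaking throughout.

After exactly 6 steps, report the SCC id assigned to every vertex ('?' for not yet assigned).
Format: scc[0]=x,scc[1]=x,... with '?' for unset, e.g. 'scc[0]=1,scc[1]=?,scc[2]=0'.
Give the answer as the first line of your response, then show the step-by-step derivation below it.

scc[0]=1,scc[1]=2,scc[2]=1,scc[3]=0,scc[4]=1,scc[5]=1

step 1: low=(low[0]=0,low[1]=?,low[2]=1,low[3]=3,low[4]=0,low[5]=?); scc=(scc[0]=?,scc[1]=?,scc[2]=?,scc[3]=0,scc[4]=?,scc[5]=?)
step 2: low=(low[0]=0,low[1]=?,low[2]=1,low[3]=3,low[4]=0,low[5]=1); scc=(scc[0]=?,scc[1]=?,scc[2]=?,scc[3]=0,scc[4]=?,scc[5]=?)
step 3: low=(low[0]=0,low[1]=?,low[2]=1,low[3]=3,low[4]=0,low[5]=1); scc=(scc[0]=?,scc[1]=?,scc[2]=?,scc[3]=0,scc[4]=?,scc[5]=?)
step 4: low=(low[0]=0,low[1]=?,low[2]=0,low[3]=3,low[4]=0,low[5]=1); scc=(scc[0]=?,scc[1]=?,scc[2]=?,scc[3]=0,scc[4]=?,scc[5]=?)
step 5: low=(low[0]=0,low[1]=?,low[2]=0,low[3]=3,low[4]=0,low[5]=1); scc=(scc[0]=1,scc[1]=?,scc[2]=1,scc[3]=0,scc[4]=1,scc[5]=1)
step 6: low=(low[0]=0,low[1]=5,low[2]=0,low[3]=3,low[4]=0,low[5]=1); scc=(scc[0]=1,scc[1]=2,scc[2]=1,scc[3]=0,scc[4]=1,scc[5]=1)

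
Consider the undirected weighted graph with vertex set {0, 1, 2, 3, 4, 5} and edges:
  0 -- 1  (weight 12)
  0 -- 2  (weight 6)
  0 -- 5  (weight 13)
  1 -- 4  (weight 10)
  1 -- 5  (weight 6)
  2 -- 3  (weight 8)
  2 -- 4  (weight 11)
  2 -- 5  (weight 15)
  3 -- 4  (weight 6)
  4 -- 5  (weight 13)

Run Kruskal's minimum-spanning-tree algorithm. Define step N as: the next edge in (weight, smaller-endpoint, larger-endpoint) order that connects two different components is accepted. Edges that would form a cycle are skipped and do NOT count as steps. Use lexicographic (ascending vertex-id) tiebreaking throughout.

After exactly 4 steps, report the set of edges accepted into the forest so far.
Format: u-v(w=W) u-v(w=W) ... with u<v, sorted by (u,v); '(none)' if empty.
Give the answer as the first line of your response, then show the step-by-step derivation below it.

0-2(w=6) 1-5(w=6) 2-3(w=8) 3-4(w=6)

step 1: add edge 0-2 (w=6); MST = {0-2(w=6)}
step 2: add edge 1-5 (w=6); MST = {0-2(w=6) 1-5(w=6)}
step 3: add edge 3-4 (w=6); MST = {0-2(w=6) 1-5(w=6) 3-4(w=6)}
step 4: add edge 2-3 (w=8); MST = {0-2(w=6) 1-5(w=6) 2-3(w=8) 3-4(w=6)}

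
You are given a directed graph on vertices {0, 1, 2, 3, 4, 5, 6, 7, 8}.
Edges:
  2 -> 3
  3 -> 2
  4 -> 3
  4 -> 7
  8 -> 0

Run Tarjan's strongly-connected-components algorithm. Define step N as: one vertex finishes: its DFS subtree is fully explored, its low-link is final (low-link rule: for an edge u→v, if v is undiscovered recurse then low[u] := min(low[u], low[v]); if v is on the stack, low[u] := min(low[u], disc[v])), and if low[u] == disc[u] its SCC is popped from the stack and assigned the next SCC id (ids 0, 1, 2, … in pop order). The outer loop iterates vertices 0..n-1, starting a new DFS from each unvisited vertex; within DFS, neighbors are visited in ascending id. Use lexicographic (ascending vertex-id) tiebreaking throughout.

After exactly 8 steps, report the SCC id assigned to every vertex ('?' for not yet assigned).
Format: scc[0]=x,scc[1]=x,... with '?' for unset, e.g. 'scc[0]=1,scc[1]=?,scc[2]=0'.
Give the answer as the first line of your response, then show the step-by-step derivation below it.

scc[0]=0,scc[1]=1,scc[2]=2,scc[3]=2,scc[4]=4,scc[5]=5,scc[6]=6,scc[7]=3,scc[8]=?

step 1: low=(low[0]=0,low[1]=?,low[2]=?,low[3]=?,low[4]=?,low[5]=?,low[6]=?,low[7]=?,low[8]=?); scc=(scc[0]=0,scc[1]=?,scc[2]=?,scc[3]=?,scc[4]=?,scc[5]=?,scc[6]=?,scc[7]=?,scc[8]=?)
step 2: low=(low[0]=0,low[1]=1,low[2]=?,low[3]=?,low[4]=?,low[5]=?,low[6]=?,low[7]=?,low[8]=?); scc=(scc[0]=0,scc[1]=1,scc[2]=?,scc[3]=?,scc[4]=?,scc[5]=?,scc[6]=?,scc[7]=?,scc[8]=?)
step 3: low=(low[0]=0,low[1]=1,low[2]=2,low[3]=2,low[4]=?,low[5]=?,low[6]=?,low[7]=?,low[8]=?); scc=(scc[0]=0,scc[1]=1,scc[2]=?,scc[3]=?,scc[4]=?,scc[5]=?,scc[6]=?,scc[7]=?,scc[8]=?)
step 4: low=(low[0]=0,low[1]=1,low[2]=2,low[3]=2,low[4]=?,low[5]=?,low[6]=?,low[7]=?,low[8]=?); scc=(scc[0]=0,scc[1]=1,scc[2]=2,scc[3]=2,scc[4]=?,scc[5]=?,scc[6]=?,scc[7]=?,scc[8]=?)
step 5: low=(low[0]=0,low[1]=1,low[2]=2,low[3]=2,low[4]=4,low[5]=?,low[6]=?,low[7]=5,low[8]=?); scc=(scc[0]=0,scc[1]=1,scc[2]=2,scc[3]=2,scc[4]=?,scc[5]=?,scc[6]=?,scc[7]=3,scc[8]=?)
step 6: low=(low[0]=0,low[1]=1,low[2]=2,low[3]=2,low[4]=4,low[5]=?,low[6]=?,low[7]=5,low[8]=?); scc=(scc[0]=0,scc[1]=1,scc[2]=2,scc[3]=2,scc[4]=4,scc[5]=?,scc[6]=?,scc[7]=3,scc[8]=?)
step 7: low=(low[0]=0,low[1]=1,low[2]=2,low[3]=2,low[4]=4,low[5]=6,low[6]=?,low[7]=5,low[8]=?); scc=(scc[0]=0,scc[1]=1,scc[2]=2,scc[3]=2,scc[4]=4,scc[5]=5,scc[6]=?,scc[7]=3,scc[8]=?)
step 8: low=(low[0]=0,low[1]=1,low[2]=2,low[3]=2,low[4]=4,low[5]=6,low[6]=7,low[7]=5,low[8]=?); scc=(scc[0]=0,scc[1]=1,scc[2]=2,scc[3]=2,scc[4]=4,scc[5]=5,scc[6]=6,scc[7]=3,scc[8]=?)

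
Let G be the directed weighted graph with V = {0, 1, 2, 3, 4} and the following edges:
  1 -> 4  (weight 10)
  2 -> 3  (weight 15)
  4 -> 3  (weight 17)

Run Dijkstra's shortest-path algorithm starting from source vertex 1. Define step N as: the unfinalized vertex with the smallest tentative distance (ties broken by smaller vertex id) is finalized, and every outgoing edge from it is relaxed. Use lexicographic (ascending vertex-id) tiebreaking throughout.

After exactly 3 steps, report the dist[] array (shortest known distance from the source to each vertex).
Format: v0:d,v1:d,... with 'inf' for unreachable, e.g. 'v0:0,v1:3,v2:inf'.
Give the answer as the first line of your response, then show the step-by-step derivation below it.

v0:inf,v1:0,v2:inf,v3:27,v4:10

step 1: dist = v0:inf,v1:0,v2:inf,v3:inf,v4:10
step 2: dist = v0:inf,v1:0,v2:inf,v3:27,v4:10
step 3: dist = v0:inf,v1:0,v2:inf,v3:27,v4:10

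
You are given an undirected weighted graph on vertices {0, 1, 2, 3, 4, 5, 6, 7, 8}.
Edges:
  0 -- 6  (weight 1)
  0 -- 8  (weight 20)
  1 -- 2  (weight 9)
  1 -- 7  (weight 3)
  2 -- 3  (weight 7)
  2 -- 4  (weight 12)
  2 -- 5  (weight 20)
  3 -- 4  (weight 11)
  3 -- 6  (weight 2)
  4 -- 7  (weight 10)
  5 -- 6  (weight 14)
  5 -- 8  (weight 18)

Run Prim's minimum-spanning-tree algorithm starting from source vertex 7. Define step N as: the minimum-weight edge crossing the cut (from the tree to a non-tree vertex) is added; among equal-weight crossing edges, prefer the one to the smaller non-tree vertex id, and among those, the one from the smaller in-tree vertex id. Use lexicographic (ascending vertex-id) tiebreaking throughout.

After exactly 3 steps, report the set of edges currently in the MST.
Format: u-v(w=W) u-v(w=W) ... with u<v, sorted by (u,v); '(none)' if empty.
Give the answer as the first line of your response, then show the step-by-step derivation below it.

1-2(w=9) 1-7(w=3) 2-3(w=7)

step 1: add edge 1-7 (w=3); MST = {1-7(w=3)}
step 2: add edge 1-2 (w=9); MST = {1-2(w=9) 1-7(w=3)}
step 3: add edge 2-3 (w=7); MST = {1-2(w=9) 1-7(w=3) 2-3(w=7)}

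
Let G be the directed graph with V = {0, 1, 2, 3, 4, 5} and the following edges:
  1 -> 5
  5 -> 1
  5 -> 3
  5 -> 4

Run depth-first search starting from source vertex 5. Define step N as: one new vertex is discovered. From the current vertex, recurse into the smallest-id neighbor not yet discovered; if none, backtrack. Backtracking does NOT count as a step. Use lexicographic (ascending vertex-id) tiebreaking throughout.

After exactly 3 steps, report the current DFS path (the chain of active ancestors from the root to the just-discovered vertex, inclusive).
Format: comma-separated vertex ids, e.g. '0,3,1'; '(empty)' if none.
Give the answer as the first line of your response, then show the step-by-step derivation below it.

5,3

step 1: discover 5; path=5; order=5
step 2: discover 1; path=5>1; order=5,1
step 3: discover 3; path=5>3; order=5,1,3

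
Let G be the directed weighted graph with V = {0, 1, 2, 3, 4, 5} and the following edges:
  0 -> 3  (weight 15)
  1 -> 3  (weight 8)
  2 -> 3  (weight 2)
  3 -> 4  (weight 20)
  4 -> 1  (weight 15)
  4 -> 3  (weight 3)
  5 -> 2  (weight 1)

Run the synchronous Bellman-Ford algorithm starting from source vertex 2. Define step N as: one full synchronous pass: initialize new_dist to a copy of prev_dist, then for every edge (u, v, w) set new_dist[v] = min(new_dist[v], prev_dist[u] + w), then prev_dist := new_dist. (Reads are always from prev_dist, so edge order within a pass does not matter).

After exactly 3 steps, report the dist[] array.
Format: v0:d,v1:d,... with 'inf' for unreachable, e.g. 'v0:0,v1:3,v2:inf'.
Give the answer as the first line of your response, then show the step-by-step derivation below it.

v0:inf,v1:37,v2:0,v3:2,v4:22,v5:inf

step 1: dist = v0:inf,v1:inf,v2:0,v3:2,v4:inf,v5:inf
step 2: dist = v0:inf,v1:inf,v2:0,v3:2,v4:22,v5:inf
step 3: dist = v0:inf,v1:37,v2:0,v3:2,v4:22,v5:inf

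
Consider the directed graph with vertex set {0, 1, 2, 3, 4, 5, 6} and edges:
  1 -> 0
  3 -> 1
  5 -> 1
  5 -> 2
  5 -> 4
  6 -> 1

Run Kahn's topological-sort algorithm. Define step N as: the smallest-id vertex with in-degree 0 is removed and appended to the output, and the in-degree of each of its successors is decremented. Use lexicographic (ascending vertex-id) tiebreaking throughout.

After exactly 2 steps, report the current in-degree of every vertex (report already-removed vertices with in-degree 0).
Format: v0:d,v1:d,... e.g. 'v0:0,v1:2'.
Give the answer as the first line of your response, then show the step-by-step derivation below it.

v0:1,v1:1,v2:0,v3:0,v4:0,v5:0,v6:0

step 1: output 3; order=[3]; indeg=(1,2,1,0,1,0,0)
step 2: output 5; order=[3,5]; indeg=(1,1,0,0,0,0,0)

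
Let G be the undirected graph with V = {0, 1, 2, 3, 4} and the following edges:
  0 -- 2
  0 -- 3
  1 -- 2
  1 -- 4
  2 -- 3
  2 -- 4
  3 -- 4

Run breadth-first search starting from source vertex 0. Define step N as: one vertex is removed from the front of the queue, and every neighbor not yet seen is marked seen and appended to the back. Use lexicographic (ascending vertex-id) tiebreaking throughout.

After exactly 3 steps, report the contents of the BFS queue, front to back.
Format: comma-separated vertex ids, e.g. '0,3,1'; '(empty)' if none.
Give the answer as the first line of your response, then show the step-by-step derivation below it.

1,4

step 1: dequeue 0; queue=[2,3]; order=0
step 2: dequeue 2; queue=[3,1,4]; order=0,2
step 3: dequeue 3; queue=[1,4]; order=0,2,3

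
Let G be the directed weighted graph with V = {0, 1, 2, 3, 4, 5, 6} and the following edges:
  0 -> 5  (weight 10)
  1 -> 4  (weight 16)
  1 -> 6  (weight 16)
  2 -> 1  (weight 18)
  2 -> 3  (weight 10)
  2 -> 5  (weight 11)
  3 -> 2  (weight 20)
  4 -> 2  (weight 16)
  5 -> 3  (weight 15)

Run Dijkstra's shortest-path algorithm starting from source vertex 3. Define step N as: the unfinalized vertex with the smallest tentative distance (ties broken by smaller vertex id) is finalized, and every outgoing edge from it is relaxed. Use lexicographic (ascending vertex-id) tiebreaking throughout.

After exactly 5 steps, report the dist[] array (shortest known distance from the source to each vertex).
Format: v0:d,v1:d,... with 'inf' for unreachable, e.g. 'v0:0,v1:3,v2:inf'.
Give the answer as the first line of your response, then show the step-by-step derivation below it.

v0:inf,v1:38,v2:20,v3:0,v4:54,v5:31,v6:54

step 1: dist = v0:inf,v1:inf,v2:20,v3:0,v4:inf,v5:inf,v6:inf
step 2: dist = v0:inf,v1:38,v2:20,v3:0,v4:inf,v5:31,v6:inf
step 3: dist = v0:inf,v1:38,v2:20,v3:0,v4:inf,v5:31,v6:inf
step 4: dist = v0:inf,v1:38,v2:20,v3:0,v4:54,v5:31,v6:54
step 5: dist = v0:inf,v1:38,v2:20,v3:0,v4:54,v5:31,v6:54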